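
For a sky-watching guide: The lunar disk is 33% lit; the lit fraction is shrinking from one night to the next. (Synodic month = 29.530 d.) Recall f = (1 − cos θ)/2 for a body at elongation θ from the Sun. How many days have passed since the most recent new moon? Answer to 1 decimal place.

cos θ = 1 − 2f = 0.340, giving a principal value of 70.1°.
A waning Moon lies in 180°–360°, so θ = 360° − 70.1° = 289.9°.
At 360°/29.530 d per day, 289.9° corresponds to 23.78 days.

23.8 days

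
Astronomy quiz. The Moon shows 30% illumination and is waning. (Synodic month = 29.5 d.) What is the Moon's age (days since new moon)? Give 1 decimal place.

cos θ = 1 − 2f = 0.400, giving a principal value of 66.4°.
Since the Moon is past full (waning), take the reflex angle: θ = 360° − 66.4° = 293.6°.
Age = 29.5 × 293.6°/360° ≈ 24.06 days.

24.1 days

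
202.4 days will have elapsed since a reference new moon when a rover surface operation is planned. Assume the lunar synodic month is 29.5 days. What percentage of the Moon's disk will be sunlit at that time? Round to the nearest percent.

18%

Reduce mod P: 202.4 − 6×29.5 = 25.40 d into the current lunation.
Elongation θ = 360° × 25.40/29.5 ≈ 310.0°.
Illuminated fraction = (1 − cos 310.0°)/2 = (1 − 0.642)/2 ≈ 0.179, so 18%.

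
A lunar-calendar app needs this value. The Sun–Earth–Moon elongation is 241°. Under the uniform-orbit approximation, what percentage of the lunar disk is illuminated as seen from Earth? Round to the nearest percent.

cos 241° = (-0.485), so f = (1 − (-0.485))/2 = 0.742, i.e. 74%.

74%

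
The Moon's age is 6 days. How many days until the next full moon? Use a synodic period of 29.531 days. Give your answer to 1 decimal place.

8.8 days

Full moon occurs at elongation 180°, i.e. at age 29.531 × 180/360 = 14.765 d.
So 8.765 days remain (14.765 − 6).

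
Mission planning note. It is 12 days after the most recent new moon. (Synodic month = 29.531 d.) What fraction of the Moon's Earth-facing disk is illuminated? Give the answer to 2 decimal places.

The Moon has covered 12/29.531 of its cycle, so θ ≈ 360° × 12/29.531 = 146.3°.
cos 146.3° = (-0.832), so f = (1 − (-0.832))/2 = 0.916.

0.92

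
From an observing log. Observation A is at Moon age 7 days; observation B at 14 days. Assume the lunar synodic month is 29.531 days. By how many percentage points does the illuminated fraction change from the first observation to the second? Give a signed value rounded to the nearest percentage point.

First observation: θ = 360°·7/29.531 = 85.3°, so f = 0.459.
Second observation: θ = 170.7°, f = 0.993.
Δf = 0.993 − 0.459 = +0.534, i.e. +53 pp.

+53 percentage points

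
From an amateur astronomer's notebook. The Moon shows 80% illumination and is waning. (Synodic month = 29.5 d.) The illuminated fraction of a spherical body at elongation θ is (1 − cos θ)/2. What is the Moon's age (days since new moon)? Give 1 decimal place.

Invert f = (1 − cos θ)/2 to get cos θ = 1 − 2(0.80) = -0.600, hence θ₀ = arccos -0.600 = 126.9°.
A waning Moon lies in 180°–360°, so θ = 360° − 126.9° = 233.1°.
That fraction of the synodic month is 233.1/360 × 29.5 d ≈ 19.10 d.

19.1 days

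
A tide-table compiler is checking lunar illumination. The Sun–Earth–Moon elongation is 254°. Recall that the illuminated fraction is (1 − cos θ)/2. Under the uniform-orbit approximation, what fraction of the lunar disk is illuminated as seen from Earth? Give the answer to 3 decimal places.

cos 254° = (-0.276), so f = (1 − (-0.276))/2 = 0.638.

0.638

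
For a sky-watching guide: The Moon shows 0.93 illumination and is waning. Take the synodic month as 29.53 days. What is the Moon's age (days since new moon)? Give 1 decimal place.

17.3 days

cos θ = 1 − 2f = -0.860, giving a principal value of 149.3°.
Since the Moon is past full (waning), take the reflex angle: θ = 360° − 149.3° = 210.7°.
That fraction of the synodic month is 210.7/360 × 29.53 d ≈ 17.28 d.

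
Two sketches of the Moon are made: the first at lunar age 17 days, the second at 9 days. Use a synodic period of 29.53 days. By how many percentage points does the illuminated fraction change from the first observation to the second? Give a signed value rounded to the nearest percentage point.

-28 pp

First observation: θ = 360°·17/29.53 = 207.2°, so f = 0.945.
Second observation: θ = 109.7°, f = 0.669.
Δf = 0.669 − 0.945 = -0.276, i.e. -28 pp.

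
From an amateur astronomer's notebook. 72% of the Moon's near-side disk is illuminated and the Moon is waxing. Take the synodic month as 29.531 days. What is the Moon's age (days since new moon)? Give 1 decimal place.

9.5 days

From f = (1 − cos θ)/2: cos θ = 1 − 2×0.72 = -0.440; arccos → 116.1°.
The Moon is waxing (0°–180°), so θ = 116.1° directly.
Age = 29.531 × 116.1°/360° ≈ 9.52 days.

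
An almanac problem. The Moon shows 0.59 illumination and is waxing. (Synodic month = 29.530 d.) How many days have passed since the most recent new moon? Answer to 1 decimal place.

8.2 days

From f = (1 − cos θ)/2: cos θ = 1 − 2×0.59 = -0.180; arccos → 100.4°.
Waxing ⇒ before full, so θ = 100.4°.
At 360°/29.530 d per day, 100.4° corresponds to 8.23 days.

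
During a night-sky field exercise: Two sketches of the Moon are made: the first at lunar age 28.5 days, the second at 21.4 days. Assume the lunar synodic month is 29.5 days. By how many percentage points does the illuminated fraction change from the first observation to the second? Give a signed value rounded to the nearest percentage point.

+57 pp

First observation: θ = 360°·28.5/29.5 = 347.8°, so f = 0.011.
Second observation: θ = 261.2°, f = 0.577.
Δf = 0.577 − 0.011 = +0.566, i.e. +57 pp.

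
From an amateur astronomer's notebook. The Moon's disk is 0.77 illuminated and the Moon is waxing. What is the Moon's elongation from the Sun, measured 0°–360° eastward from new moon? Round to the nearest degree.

123°

From f = (1 − cos θ)/2: cos θ = 1 − 2×0.77 = -0.540; arccos → 122.7°.
Before full moon the principal value applies: θ = 122.7°.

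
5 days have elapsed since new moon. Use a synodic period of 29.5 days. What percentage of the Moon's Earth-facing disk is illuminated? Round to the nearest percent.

The Moon has covered 5/29.5 of its cycle, so θ ≈ 360° × 5/29.5 = 61.0°.
cos 61.0° = 0.485, so f = (1 − 0.485)/2 = 0.258, so 26%.

26%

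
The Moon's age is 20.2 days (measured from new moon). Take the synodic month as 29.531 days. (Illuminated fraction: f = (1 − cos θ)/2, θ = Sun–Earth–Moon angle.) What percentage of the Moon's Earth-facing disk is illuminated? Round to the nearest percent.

Elongation θ = 360° × 20.2/29.531 ≈ 246.2°.
cos 246.2° = (-0.403), so f = (1 − (-0.403))/2 = 0.701, so 70%.

70%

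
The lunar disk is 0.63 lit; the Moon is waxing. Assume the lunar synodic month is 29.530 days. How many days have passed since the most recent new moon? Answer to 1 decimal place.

8.6 days

From f = (1 − cos θ)/2: cos θ = 1 − 2×0.63 = -0.260; arccos → 105.1°.
Before full moon the principal value applies: θ = 105.1°.
Age = 29.530 × 105.1°/360° ≈ 8.62 days.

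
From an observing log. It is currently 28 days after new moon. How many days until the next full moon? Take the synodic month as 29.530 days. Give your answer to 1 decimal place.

16.3 days

Full moon occurs at elongation 180°, i.e. at age 29.530 × 180/360 = 14.765 d.
Already past this cycle's full moon; the next is at 14.765 + 29.530 = 44.295 d, so 44.295 − 28 = 16.295 days.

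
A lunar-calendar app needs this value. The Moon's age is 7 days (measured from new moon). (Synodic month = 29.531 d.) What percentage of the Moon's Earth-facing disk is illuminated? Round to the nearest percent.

46%

Phase angle: θ = 360°·(7 d)/(29.531 d) = 85.3°.
Illuminated fraction = (1 − cos 85.3°)/2 = (1 − 0.081)/2 ≈ 0.459, so 46%.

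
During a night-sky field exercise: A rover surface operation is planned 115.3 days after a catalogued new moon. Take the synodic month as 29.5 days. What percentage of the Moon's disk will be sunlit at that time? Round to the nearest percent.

8%

115.3/29.5 = 3.908 lunations, so 3 complete cycles and 26.80 d into the next.
Elongation θ = 360° × 26.80/29.5 ≈ 327.1°.
cos 327.1° = 0.839, so f = (1 − 0.839)/2 = 0.080, so 8%.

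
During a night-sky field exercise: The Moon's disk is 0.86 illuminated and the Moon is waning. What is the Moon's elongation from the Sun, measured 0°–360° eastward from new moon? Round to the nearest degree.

From f = (1 − cos θ)/2: cos θ = 1 − 2×0.86 = -0.720; arccos → 136.1°.
A waning Moon lies in 180°–360°, so θ = 360° − 136.1° = 223.9°.

224°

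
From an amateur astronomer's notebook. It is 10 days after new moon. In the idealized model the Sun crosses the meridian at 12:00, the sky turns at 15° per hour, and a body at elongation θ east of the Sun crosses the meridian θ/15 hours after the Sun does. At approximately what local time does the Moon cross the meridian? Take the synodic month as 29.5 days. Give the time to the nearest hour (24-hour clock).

20:00

The Moon has covered 10/29.5 of its cycle, so θ ≈ 360° × 10/29.5 = 122.0°.
At 15° of sky rotation per hour, 122.0° corresponds to a 8.14 h lag.
12:00 + 8.14 h ≈ 20:08 → 20:00 to the nearest hour.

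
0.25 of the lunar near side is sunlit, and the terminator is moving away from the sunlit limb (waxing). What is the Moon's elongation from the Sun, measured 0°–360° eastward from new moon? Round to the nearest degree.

cos θ = 1 − 2f = 0.500, giving a principal value of 60.0°.
Waxing ⇒ before full, so θ = 60.0°.

60°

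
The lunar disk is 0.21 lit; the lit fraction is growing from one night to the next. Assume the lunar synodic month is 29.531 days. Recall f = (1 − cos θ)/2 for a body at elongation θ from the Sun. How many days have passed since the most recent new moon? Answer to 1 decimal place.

Invert f = (1 − cos θ)/2 to get cos θ = 1 − 2(0.21) = 0.580, hence θ₀ = arccos 0.580 = 54.5°.
Waxing ⇒ before full, so θ = 54.5°.
Age = 29.531 × 54.5°/360° ≈ 4.47 days.

4.5 days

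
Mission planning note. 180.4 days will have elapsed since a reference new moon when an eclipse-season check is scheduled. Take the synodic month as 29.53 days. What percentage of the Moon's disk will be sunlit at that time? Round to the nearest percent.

180.4 d spans 6 complete synodic months (6 × 29.53 = 177.18 d) plus 3.22 d.
The Moon has covered 3.22/29.53 of its cycle, so θ ≈ 360° × 3.22/29.53 = 39.3°.
With cos θ = 0.774, the lit fraction is (1 − 0.774)/2 ≈ 0.113, so 11%.

11%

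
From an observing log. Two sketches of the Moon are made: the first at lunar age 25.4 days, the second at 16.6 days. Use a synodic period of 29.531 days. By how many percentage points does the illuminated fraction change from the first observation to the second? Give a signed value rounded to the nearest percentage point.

θ₁ = 360° × 25.4/29.531 = 309.6°, f₁ = (1 − cos θ₁)/2 = 0.181.
θ₂ = 360° × 16.6/29.531 = 202.4°, f₂ = (1 − cos θ₂)/2 = 0.962.
Change = f₂ − f₁ = +0.781 → +78 percentage points.

+78 percentage points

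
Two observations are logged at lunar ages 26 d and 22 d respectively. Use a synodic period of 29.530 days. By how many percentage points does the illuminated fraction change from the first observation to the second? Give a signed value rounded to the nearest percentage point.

θ₁ = 360° × 26/29.530 = 317.0°, f₁ = (1 − cos θ₁)/2 = 0.135.
θ₂ = 360° × 22/29.530 = 268.2°, f₂ = (1 − cos θ₂)/2 = 0.516.
Change = f₂ − f₁ = +0.381 → +38 percentage points.

+38 pp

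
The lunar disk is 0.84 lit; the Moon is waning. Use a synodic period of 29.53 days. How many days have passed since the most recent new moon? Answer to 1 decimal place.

18.6 days

Invert f = (1 − cos θ)/2 to get cos θ = 1 − 2(0.84) = -0.680, hence θ₀ = arccos -0.680 = 132.8°.
Waning ⇒ past full, so θ = 360° − 132.8° = 227.2°.
At 360°/29.53 d per day, 227.2° corresponds to 18.63 days.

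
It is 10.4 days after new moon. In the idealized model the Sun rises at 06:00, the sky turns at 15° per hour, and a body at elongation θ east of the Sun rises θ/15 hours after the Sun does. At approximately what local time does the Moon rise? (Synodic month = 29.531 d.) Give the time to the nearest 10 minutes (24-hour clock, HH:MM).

14:30

The Moon has covered 10.4/29.531 of its cycle, so θ ≈ 360° × 10.4/29.531 = 126.8°.
The Moon trails the Sun by θ/15 = 126.8/15 ≈ 8.45 hours.
06:00 + 8.452 h ≈ 14:27 → 14:30 to the nearest ten minutes.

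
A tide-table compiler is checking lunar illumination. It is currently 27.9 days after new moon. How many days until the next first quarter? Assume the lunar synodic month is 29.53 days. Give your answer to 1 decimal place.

First quarter is 0.25 of the way through the cycle: age 0.25 × 29.53 = 7.383 d.
This lunation's first quarter (7.383 d) has passed, so add one period: 36.913 − 27.9 = 9.013 days.

9.0 days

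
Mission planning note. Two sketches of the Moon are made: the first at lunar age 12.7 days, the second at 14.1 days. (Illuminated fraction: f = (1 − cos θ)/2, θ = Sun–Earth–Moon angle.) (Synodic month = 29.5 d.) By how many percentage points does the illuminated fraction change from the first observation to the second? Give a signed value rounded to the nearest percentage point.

+4 pp

θ₁ = 360° × 12.7/29.5 = 155.0°, f₁ = (1 − cos θ₁)/2 = 0.953.
θ₂ = 360° × 14.1/29.5 = 172.1°, f₂ = (1 − cos θ₂)/2 = 0.995.
Change = f₂ − f₁ = +0.042 → +4 percentage points.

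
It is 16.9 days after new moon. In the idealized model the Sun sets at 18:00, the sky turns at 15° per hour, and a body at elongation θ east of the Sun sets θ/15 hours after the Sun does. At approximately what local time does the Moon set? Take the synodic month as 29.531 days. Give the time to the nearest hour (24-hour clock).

Phase angle: θ = 360°·(16.9 d)/(29.531 d) = 206.0°.
At 15° of sky rotation per hour, 206.0° corresponds to a 13.73 h lag.
18:00 + 13.73 h ≈ 07:44 → 08:00 to the nearest hour.

08:00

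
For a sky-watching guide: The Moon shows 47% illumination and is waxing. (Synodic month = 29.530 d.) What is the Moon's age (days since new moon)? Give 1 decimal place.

7.1 days

Invert f = (1 − cos θ)/2 to get cos θ = 1 − 2(0.47) = 0.060, hence θ₀ = arccos 0.060 = 86.6°.
The Moon is waxing (0°–180°), so θ = 86.6° directly.
Age = 29.530 × 86.6°/360° ≈ 7.10 days.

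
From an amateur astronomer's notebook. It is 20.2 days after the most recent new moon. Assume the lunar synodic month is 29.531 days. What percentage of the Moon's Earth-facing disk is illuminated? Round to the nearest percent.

70%

Elongation θ = 360° × 20.2/29.531 ≈ 246.2°.
cos 246.2° = (-0.403), so f = (1 − (-0.403))/2 = 0.701, so 70%.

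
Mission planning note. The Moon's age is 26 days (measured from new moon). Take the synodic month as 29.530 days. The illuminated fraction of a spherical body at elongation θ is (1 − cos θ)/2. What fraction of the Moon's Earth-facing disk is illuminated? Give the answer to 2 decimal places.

0.13

Elongation θ = 360° × 26/29.530 ≈ 317.0°.
Illuminated fraction = (1 − cos 317.0°)/2 = (1 − 0.731)/2 ≈ 0.135.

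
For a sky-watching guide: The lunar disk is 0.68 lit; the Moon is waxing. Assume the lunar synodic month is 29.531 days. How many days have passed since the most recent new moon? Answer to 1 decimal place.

9.1 days

cos θ = 1 − 2f = -0.360, giving a principal value of 111.1°.
Waxing ⇒ before full, so θ = 111.1°.
At 360°/29.531 d per day, 111.1° corresponds to 9.11 days.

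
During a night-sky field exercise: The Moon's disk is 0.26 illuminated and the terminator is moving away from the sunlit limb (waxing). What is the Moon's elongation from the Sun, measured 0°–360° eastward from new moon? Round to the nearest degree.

Invert f = (1 − cos θ)/2 to get cos θ = 1 − 2(0.26) = 0.480, hence θ₀ = arccos 0.480 = 61.3°.
The Moon is waxing (0°–180°), so θ = 61.3° directly.

61°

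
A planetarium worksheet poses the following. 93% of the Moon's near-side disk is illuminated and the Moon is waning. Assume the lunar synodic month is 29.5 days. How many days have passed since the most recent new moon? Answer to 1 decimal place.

cos θ = 1 − 2f = -0.860, giving a principal value of 149.3°.
Since the Moon is past full (waning), take the reflex angle: θ = 360° − 149.3° = 210.7°.
That fraction of the synodic month is 210.7/360 × 29.5 d ≈ 17.26 d.

17.3 days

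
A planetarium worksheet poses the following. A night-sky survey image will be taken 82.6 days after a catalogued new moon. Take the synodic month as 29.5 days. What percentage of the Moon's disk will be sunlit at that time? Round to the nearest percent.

82.6/29.5 = 2.800 lunations, so 2 complete cycles and 23.60 d into the next.
Elongation θ = 360° × 23.60/29.5 ≈ 288.0°.
cos 288.0° = 0.309, so f = (1 − 0.309)/2 = 0.345, so 35%.

35%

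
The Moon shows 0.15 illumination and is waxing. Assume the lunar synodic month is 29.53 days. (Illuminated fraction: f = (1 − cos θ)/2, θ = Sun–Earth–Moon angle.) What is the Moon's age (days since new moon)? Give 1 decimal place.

3.7 days

Invert f = (1 − cos θ)/2 to get cos θ = 1 − 2(0.15) = 0.700, hence θ₀ = arccos 0.700 = 45.6°.
Before full moon the principal value applies: θ = 45.6°.
That fraction of the synodic month is 45.6/360 × 29.53 d ≈ 3.74 d.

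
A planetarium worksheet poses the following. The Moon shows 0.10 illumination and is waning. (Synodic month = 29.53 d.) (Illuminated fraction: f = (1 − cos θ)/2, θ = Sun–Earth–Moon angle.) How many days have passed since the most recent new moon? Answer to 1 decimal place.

From f = (1 − cos θ)/2: cos θ = 1 − 2×0.10 = 0.800; arccos → 36.9°.
Since the Moon is past full (waning), take the reflex angle: θ = 360° − 36.9° = 323.1°.
At 360°/29.53 d per day, 323.1° corresponds to 26.51 days.

26.5 days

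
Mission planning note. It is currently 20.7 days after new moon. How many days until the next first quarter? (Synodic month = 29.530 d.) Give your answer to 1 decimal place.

First quarter is 0.25 of the way through the cycle: age 0.25 × 29.530 = 7.383 d.
Already past this cycle's first quarter; the next is at 7.383 + 29.530 = 36.913 d, so 36.913 − 20.7 = 16.213 days.

16.2 days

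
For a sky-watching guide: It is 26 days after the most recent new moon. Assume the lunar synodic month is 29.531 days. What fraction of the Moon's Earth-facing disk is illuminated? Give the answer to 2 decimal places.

The Moon has covered 26/29.531 of its cycle, so θ ≈ 360° × 26/29.531 = 317.0°.
Illuminated fraction = (1 − cos 317.0°)/2 = (1 − 0.731)/2 ≈ 0.135.

0.13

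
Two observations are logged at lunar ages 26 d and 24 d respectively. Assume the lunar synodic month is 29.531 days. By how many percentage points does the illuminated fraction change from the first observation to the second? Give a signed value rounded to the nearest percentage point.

+17 pp

First observation: θ = 360°·26/29.531 = 317.0°, so f = 0.135.
Second observation: θ = 292.6°, f = 0.308.
Δf = 0.308 − 0.135 = +0.173, i.e. +17 pp.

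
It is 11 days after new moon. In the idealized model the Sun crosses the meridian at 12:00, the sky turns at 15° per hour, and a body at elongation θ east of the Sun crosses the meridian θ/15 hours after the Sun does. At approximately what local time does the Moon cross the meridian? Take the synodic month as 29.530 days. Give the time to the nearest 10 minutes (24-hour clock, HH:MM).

Elongation θ = 360° × 11/29.530 ≈ 134.1°.
Delay after the Sun = 134.1° / (15°/h) ≈ 8.94 h.
12:00 + 8.940 h ≈ 20:56 → 21:00 to the nearest ten minutes.

21:00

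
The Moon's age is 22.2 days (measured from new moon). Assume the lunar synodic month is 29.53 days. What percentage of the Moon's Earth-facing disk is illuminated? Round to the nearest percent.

49%

The Moon has covered 22.2/29.53 of its cycle, so θ ≈ 360° × 22.2/29.53 = 270.6°.
cos 270.6° = 0.011, so f = (1 − 0.011)/2 = 0.494, so 49%.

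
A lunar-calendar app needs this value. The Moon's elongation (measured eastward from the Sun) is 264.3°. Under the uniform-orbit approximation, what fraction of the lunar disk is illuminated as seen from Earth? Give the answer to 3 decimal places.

0.550

f = (1 − cos 264.3°)/2 = (1 − (-0.099))/2 ≈ 0.550.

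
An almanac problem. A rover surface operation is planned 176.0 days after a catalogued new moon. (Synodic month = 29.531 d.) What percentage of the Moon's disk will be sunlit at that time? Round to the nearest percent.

2%

176.0 d spans 5 complete synodic months (5 × 29.531 = 147.66 d) plus 28.34 d.
Phase angle: θ = 360°·(28.34 d)/(29.531 d) = 345.5°.
cos 345.5° = 0.968, so f = (1 − 0.968)/2 = 0.016, so 2%.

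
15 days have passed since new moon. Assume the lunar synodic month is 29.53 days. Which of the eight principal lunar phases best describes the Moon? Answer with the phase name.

full moon

θ ≈ 360° × 15/29.53 = 183°, which falls in the full moon sector.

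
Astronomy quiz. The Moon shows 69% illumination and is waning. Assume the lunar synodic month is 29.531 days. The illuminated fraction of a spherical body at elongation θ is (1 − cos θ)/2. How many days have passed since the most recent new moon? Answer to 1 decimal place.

20.3 days

cos θ = 1 − 2f = -0.380, giving a principal value of 112.3°.
Waning ⇒ past full, so θ = 360° − 112.3° = 247.7°.
That fraction of the synodic month is 247.7/360 × 29.531 d ≈ 20.32 d.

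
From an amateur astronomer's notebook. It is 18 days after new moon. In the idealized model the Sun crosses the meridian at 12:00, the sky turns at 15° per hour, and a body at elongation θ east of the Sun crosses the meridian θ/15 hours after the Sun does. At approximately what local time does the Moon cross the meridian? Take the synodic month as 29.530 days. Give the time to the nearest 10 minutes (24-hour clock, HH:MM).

Elongation θ = 360° × 18/29.530 ≈ 219.4°.
At 15° of sky rotation per hour, 219.4° corresponds to a 14.63 h lag.
12:00 + 14.629 h ≈ 02:38 → 02:40 to the nearest ten minutes.

02:40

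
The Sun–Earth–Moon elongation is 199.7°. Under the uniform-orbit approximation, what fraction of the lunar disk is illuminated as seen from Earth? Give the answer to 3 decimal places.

f = (1 − cos 199.7°)/2 = (1 − (-0.941))/2 ≈ 0.971.

0.971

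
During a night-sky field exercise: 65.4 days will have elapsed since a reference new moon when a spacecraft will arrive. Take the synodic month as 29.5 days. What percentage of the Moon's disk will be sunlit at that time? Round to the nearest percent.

40%

65.4/29.5 = 2.217 lunations, so 2 complete cycles and 6.40 d into the next.
Elongation θ = 360° × 6.40/29.5 ≈ 78.1°.
With cos θ = 0.206, the lit fraction is (1 − 0.206)/2 ≈ 0.397, so 40%.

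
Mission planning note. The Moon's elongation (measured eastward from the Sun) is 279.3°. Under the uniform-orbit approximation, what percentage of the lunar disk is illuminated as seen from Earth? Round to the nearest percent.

42%

f = (1 − cos 279.3°)/2 = (1 − 0.162)/2 ≈ 0.419, i.e. 42%.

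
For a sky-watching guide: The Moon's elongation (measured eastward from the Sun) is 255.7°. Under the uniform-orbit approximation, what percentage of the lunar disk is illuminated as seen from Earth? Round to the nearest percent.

62%

cos 255.7° = (-0.247), so f = (1 − (-0.247))/2 = 0.623, i.e. 62%.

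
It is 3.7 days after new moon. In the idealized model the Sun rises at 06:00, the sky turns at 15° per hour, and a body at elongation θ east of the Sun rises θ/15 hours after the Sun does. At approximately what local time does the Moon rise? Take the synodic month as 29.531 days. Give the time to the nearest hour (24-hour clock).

09:00

Elongation θ = 360° × 3.7/29.531 ≈ 45.1°.
Delay after the Sun = 45.1° / (15°/h) ≈ 3.01 h.
06:00 + 3.01 h ≈ 09:00 → 09:00 to the nearest hour.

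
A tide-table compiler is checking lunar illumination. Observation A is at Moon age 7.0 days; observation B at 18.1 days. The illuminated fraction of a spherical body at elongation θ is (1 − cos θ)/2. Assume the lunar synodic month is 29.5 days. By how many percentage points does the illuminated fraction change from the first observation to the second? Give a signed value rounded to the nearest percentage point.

+42 pp

θ₁ = 360° × 7.0/29.5 = 85.4°, f₁ = (1 − cos θ₁)/2 = 0.460.
θ₂ = 360° × 18.1/29.5 = 220.9°, f₂ = (1 − cos θ₂)/2 = 0.878.
Change = f₂ − f₁ = +0.418 → +42 percentage points.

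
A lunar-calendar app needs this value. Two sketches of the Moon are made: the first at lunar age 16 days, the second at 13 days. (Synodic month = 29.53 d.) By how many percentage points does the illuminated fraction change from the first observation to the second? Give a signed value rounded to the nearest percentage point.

θ₁ = 360° × 16/29.53 = 195.1°, f₁ = (1 − cos θ₁)/2 = 0.983.
θ₂ = 360° × 13/29.53 = 158.5°, f₂ = (1 − cos θ₂)/2 = 0.965.
Change = f₂ − f₁ = -0.018 → -2 percentage points.

-2 pp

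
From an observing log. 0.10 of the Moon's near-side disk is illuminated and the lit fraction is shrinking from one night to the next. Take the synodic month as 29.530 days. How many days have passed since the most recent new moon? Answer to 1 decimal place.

cos θ = 1 − 2f = 0.800, giving a principal value of 36.9°.
Waning ⇒ past full, so θ = 360° − 36.9° = 323.1°.
Age = 29.530 × 323.1°/360° ≈ 26.51 days.

26.5 days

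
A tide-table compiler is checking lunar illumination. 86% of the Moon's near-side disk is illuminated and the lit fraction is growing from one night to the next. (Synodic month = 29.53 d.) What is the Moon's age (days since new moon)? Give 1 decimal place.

Invert f = (1 − cos θ)/2 to get cos θ = 1 − 2(0.86) = -0.720, hence θ₀ = arccos -0.720 = 136.1°.
Before full moon the principal value applies: θ = 136.1°.
Age = 29.53 × 136.1°/360° ≈ 11.16 days.

11.2 days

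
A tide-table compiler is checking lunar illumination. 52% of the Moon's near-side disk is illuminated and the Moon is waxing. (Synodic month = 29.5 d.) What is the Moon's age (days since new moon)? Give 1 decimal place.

Invert f = (1 − cos θ)/2 to get cos θ = 1 − 2(0.52) = -0.040, hence θ₀ = arccos -0.040 = 92.3°.
Waxing ⇒ before full, so θ = 92.3°.
Age = 29.5 × 92.3°/360° ≈ 7.56 days.

7.6 days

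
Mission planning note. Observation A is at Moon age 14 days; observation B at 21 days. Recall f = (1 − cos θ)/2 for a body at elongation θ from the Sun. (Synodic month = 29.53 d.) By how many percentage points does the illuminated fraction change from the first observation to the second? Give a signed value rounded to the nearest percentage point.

First observation: θ = 360°·14/29.53 = 170.7°, so f = 0.993.
Second observation: θ = 256.0°, f = 0.621.
Δf = 0.621 − 0.993 = -0.373, i.e. -37 pp.

-37 pp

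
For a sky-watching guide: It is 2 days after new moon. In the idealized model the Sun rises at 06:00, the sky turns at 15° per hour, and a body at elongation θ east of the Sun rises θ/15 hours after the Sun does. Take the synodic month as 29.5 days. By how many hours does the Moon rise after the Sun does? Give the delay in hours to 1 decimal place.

1.6 h

Phase angle: θ = 360°·(2 d)/(29.5 d) = 24.4°.
The Moon trails the Sun by θ/15 = 24.4/15 ≈ 1.63 hours.
So the Moon rises 1.63 h after the Sun.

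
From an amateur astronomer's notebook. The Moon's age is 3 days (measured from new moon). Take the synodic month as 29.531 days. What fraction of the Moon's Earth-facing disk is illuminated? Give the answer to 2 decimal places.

0.10

Phase angle: θ = 360°·(3 d)/(29.531 d) = 36.6°.
With cos θ = 0.803, the lit fraction is (1 − 0.803)/2 ≈ 0.098.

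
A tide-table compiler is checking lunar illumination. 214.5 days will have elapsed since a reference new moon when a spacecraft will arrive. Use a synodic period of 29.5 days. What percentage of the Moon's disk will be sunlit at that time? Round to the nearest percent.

57%

214.5 d spans 7 complete synodic months (7 × 29.5 = 206.50 d) plus 8.00 d.
Elongation θ = 360° × 8.00/29.5 ≈ 97.6°.
Illuminated fraction = (1 − cos 97.6°)/2 = (1 − (-0.133))/2 ≈ 0.566, so 57%.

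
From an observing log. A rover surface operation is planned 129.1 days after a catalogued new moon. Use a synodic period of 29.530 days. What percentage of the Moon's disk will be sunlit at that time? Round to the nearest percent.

129.1/29.530 = 4.372 lunations, so 4 complete cycles and 10.98 d into the next.
Phase angle: θ = 360°·(10.98 d)/(29.530 d) = 133.9°.
Illuminated fraction = (1 − cos 133.9°)/2 = (1 − (-0.693))/2 ≈ 0.846, so 85%.

85%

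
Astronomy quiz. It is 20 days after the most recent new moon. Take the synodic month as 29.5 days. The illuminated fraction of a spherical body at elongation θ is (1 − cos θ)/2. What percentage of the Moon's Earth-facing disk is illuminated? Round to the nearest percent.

The Moon has covered 20/29.5 of its cycle, so θ ≈ 360° × 20/29.5 = 244.1°.
Illuminated fraction = (1 − cos 244.1°)/2 = (1 − (-0.437))/2 ≈ 0.719, so 72%.

72%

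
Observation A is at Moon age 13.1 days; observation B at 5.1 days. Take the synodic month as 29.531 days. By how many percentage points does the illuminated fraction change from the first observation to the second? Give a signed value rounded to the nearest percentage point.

-70 pp

θ₁ = 360° × 13.1/29.531 = 159.7°, f₁ = (1 − cos θ₁)/2 = 0.969.
θ₂ = 360° × 5.1/29.531 = 62.2°, f₂ = (1 − cos θ₂)/2 = 0.267.
Change = f₂ − f₁ = -0.702 → -70 percentage points.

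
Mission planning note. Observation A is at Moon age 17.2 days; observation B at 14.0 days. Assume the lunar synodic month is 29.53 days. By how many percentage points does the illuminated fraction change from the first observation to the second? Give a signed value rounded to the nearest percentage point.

+6 percentage points

First observation: θ = 360°·17.2/29.53 = 209.7°, so f = 0.934.
Second observation: θ = 170.7°, f = 0.993.
Δf = 0.993 − 0.934 = +0.059, i.e. +6 pp.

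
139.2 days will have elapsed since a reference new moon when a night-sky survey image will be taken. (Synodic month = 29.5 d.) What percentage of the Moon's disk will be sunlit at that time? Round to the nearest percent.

60%

Reduce mod P: 139.2 − 4×29.5 = 21.20 d into the current lunation.
Phase angle: θ = 360°·(21.20 d)/(29.5 d) = 258.7°.
cos 258.7° = (-0.196), so f = (1 − (-0.196))/2 = 0.598, so 60%.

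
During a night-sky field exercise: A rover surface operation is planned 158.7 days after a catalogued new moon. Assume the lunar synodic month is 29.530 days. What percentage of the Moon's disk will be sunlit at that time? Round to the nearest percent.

158.7 d spans 5 complete synodic months (5 × 29.530 = 147.65 d) plus 11.05 d.
Elongation θ = 360° × 11.05/29.530 ≈ 134.7°.
With cos θ = (-0.704), the lit fraction is (1 − (-0.704))/2 ≈ 0.852, so 85%.

85%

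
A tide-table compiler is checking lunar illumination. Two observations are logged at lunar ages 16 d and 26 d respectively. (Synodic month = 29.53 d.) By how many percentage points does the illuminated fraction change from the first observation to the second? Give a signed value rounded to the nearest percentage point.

-85 percentage points

First observation: θ = 360°·16/29.53 = 195.1°, so f = 0.983.
Second observation: θ = 317.0°, f = 0.135.
Δf = 0.135 − 0.983 = -0.848, i.e. -85 pp.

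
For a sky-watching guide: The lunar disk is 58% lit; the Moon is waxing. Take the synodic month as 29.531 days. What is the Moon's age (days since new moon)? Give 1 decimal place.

Invert f = (1 − cos θ)/2 to get cos θ = 1 − 2(0.58) = -0.160, hence θ₀ = arccos -0.160 = 99.2°.
Waxing ⇒ before full, so θ = 99.2°.
Age = 29.531 × 99.2°/360° ≈ 8.14 days.

8.1 days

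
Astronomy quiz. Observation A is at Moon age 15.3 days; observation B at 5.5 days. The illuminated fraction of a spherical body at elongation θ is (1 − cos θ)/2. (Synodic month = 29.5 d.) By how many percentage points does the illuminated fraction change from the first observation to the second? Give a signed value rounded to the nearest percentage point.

θ₁ = 360° × 15.3/29.5 = 186.7°, f₁ = (1 − cos θ₁)/2 = 0.997.
θ₂ = 360° × 5.5/29.5 = 67.1°, f₂ = (1 − cos θ₂)/2 = 0.306.
Change = f₂ − f₁ = -0.691 → -69 percentage points.

-69 percentage points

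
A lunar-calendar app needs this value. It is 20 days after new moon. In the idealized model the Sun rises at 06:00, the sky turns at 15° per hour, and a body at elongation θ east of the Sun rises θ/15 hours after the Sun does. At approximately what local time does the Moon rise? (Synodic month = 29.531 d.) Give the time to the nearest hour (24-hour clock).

22:00

Elongation θ = 360° × 20/29.531 ≈ 243.8°.
At 15° of sky rotation per hour, 243.8° corresponds to a 16.25 h lag.
06:00 + 16.25 h ≈ 22:15 → 22:00 to the nearest hour.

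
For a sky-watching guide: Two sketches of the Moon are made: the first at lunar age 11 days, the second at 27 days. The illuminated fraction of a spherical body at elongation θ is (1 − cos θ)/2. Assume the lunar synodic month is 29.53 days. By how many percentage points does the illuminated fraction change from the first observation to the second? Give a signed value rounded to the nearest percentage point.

First observation: θ = 360°·11/29.53 = 134.1°, so f = 0.848.
Second observation: θ = 329.2°, f = 0.071.
Δf = 0.071 − 0.848 = -0.777, i.e. -78 pp.

-78 percentage points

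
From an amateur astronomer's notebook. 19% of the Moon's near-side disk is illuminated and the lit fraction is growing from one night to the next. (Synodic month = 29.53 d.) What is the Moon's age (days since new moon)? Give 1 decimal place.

cos θ = 1 − 2f = 0.620, giving a principal value of 51.7°.
Before full moon the principal value applies: θ = 51.7°.
That fraction of the synodic month is 51.7/360 × 29.53 d ≈ 4.24 d.

4.2 days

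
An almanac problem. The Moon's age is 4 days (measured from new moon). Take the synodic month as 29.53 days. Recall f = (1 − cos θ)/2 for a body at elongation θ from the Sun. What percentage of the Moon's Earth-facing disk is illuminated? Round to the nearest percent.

Phase angle: θ = 360°·(4 d)/(29.53 d) = 48.8°.
cos 48.8° = 0.659, so f = (1 − 0.659)/2 = 0.170, so 17%.

17%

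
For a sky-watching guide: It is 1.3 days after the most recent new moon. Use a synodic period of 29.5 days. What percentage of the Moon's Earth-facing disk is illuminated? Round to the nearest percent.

2%

Elongation θ = 360° × 1.3/29.5 ≈ 15.9°.
cos 15.9° = 0.962, so f = (1 − 0.962)/2 = 0.019, so 2%.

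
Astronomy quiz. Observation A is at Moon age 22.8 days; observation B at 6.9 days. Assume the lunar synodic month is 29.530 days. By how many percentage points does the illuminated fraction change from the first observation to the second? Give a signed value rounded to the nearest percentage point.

θ₁ = 360° × 22.8/29.530 = 278.0°, f₁ = (1 − cos θ₁)/2 = 0.431.
θ₂ = 360° × 6.9/29.530 = 84.1°, f₂ = (1 − cos θ₂)/2 = 0.449.
Change = f₂ − f₁ = +0.018 → +2 percentage points.

+2 pp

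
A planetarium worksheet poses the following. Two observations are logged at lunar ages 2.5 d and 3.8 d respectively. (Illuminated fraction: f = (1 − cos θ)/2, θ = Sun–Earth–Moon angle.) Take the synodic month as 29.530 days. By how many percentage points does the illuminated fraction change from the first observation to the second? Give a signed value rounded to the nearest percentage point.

θ₁ = 360° × 2.5/29.530 = 30.5°, f₁ = (1 − cos θ₁)/2 = 0.069.
θ₂ = 360° × 3.8/29.530 = 46.3°, f₂ = (1 − cos θ₂)/2 = 0.155.
Change = f₂ − f₁ = +0.086 → +9 percentage points.

+9 percentage points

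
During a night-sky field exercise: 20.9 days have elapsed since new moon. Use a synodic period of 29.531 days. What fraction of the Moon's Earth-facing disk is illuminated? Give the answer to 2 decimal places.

0.63

The Moon has covered 20.9/29.531 of its cycle, so θ ≈ 360° × 20.9/29.531 = 254.8°.
With cos θ = (-0.262), the lit fraction is (1 − (-0.262))/2 ≈ 0.631.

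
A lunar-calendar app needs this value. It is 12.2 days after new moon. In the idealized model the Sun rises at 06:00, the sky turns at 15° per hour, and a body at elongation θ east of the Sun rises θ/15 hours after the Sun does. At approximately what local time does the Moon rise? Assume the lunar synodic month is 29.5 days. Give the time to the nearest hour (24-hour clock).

16:00

The Moon has covered 12.2/29.5 of its cycle, so θ ≈ 360° × 12.2/29.5 = 148.9°.
Delay after the Sun = 148.9° / (15°/h) ≈ 9.93 h.
06:00 + 9.93 h ≈ 15:56 → 16:00 to the nearest hour.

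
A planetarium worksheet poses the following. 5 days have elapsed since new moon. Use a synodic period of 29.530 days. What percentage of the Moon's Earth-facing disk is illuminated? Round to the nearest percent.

The Moon has covered 5/29.530 of its cycle, so θ ≈ 360° × 5/29.530 = 61.0°.
With cos θ = 0.485, the lit fraction is (1 − 0.485)/2 ≈ 0.257, so 26%.

26%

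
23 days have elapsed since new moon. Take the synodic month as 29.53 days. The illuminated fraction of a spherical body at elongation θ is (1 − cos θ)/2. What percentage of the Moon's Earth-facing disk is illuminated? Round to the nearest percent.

41%

The Moon has covered 23/29.53 of its cycle, so θ ≈ 360° × 23/29.53 = 280.4°.
cos 280.4° = 0.180, so f = (1 − 0.180)/2 = 0.410, so 41%.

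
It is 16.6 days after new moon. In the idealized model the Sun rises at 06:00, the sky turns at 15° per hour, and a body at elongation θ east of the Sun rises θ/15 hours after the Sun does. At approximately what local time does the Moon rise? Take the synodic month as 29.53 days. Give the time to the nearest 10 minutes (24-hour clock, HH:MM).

Elongation θ = 360° × 16.6/29.53 ≈ 202.4°.
The Moon trails the Sun by θ/15 = 202.4/15 ≈ 13.49 hours.
06:00 + 13.491 h ≈ 19:29 → 19:30 to the nearest ten minutes.

19:30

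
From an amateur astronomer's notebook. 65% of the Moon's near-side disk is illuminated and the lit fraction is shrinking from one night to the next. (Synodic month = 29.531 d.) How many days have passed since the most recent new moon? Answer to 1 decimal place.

20.7 days

Invert f = (1 − cos θ)/2 to get cos θ = 1 − 2(0.65) = -0.300, hence θ₀ = arccos -0.300 = 107.5°.
A waning Moon lies in 180°–360°, so θ = 360° − 107.5° = 252.5°.
At 360°/29.531 d per day, 252.5° corresponds to 20.72 days.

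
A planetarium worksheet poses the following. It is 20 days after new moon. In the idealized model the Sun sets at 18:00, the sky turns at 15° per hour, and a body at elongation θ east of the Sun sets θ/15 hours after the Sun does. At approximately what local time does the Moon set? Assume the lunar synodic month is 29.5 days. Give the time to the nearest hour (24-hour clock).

Phase angle: θ = 360°·(20 d)/(29.5 d) = 244.1°.
At 15° of sky rotation per hour, 244.1° corresponds to a 16.27 h lag.
18:00 + 16.27 h ≈ 10:16 → 10:00 to the nearest hour.

10:00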